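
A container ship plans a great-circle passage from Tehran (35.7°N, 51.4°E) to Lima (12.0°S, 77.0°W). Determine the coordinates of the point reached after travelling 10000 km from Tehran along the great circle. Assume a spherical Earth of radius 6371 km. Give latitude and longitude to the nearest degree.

≈ 11°N, 47°W

From cos δ = sin φ₁ sin φ₂ + cos φ₁ cos φ₂ cos Δλ, the central angle is δ ≈ 2.233 rad (127.9°). The total great-circle distance is δ·R ≈ 2.233 × 6371 ≈ 14225 km, so the target fraction is f = 10000/14225 ≈ 0.703.
Interpolate at f ≈ 0.703 with slerp weights a = sin((1−f)δ)/sin δ ≈ 0.781, b = sin(fδ)/sin δ ≈ 1.268.
p = a·p₁ + b·p₂ ≈ (0.674, -0.713, 0.192); φ = arcsin(p_z) ≈ 11.06°, λ = atan2(p_y, p_x) ≈ -46.59°.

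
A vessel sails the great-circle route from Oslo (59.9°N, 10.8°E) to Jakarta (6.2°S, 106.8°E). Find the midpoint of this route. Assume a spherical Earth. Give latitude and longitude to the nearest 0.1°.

Convert each endpoint to a unit vector on the sphere (x = cos φ cos λ, y = cos φ sin λ, z = sin φ).
The central angle between the endpoints is δ = arccos(p₁·p₂) ≈ 1.717 rad (98.4°).
Interpolate at f = 1/2 with slerp weights a = sin((1−f)δ)/sin δ ≈ 0.765, b = sin(fδ)/sin δ ≈ 0.765.
p = a·p₁ + b·p₂ ≈ (0.157, 0.800, 0.579); φ = arcsin(p_z) ≈ 35.39°, λ = atan2(p_y, p_x) ≈ 78.89°.

≈ (35.4°N, 78.9°E)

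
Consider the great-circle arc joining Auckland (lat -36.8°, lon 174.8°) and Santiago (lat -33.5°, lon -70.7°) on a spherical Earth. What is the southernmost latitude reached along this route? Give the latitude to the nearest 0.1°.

≈ -52.5°

The great circle lies in the plane with unit normal n̂ = (p₁ × p₂)/|p₁ × p₂|.
Here n̂_z ≈ +0.608; the vertex latitude is φ_max = arccos|n̂_z| ≈ 52.5°.
Check via Clairaut: cos φ_max = |cos φ₁| · sin C = cos(36.8°)·sin(130.5°) ≈ 0.608, again giving ≈ 52.5°.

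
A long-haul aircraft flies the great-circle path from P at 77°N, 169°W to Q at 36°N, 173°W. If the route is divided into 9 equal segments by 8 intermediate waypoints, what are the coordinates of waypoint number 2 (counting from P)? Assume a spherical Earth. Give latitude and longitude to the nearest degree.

≈ 68°N, 171°W

Write both endpoints as unit vectors p₁, p₂ with components (cos φ cos λ, cos φ sin λ, sin φ).
The central angle between the endpoints is δ = arccos(p₁·p₂) ≈ 0.716 rad (41.0°).
Interpolate at f = 2/9 with slerp weights a = sin((1−f)δ)/sin δ ≈ 0.805, b = sin(fδ)/sin δ ≈ 0.241.
p = a·p₁ + b·p₂ ≈ (-0.372, -0.058, 0.927); φ = arcsin(p_z) ≈ 67.90°, λ = atan2(p_y, p_x) ≈ -171.08°.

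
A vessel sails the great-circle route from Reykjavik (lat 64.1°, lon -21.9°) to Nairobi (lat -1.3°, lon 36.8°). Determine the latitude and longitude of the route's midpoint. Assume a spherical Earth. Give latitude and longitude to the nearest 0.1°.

Write both endpoints as unit vectors p₁, p₂ with components (cos φ cos λ, cos φ sin λ, sin φ).
The central angle between the endpoints is δ = arccos(p₁·p₂) ≈ 1.363 rad (78.1°).
Interpolate at f = 1/2 with slerp weights a = sin((1−f)δ)/sin δ ≈ 0.644, b = sin(fδ)/sin δ ≈ 0.644.
p = a·p₁ + b·p₂ ≈ (0.776, 0.281, 0.565); φ = arcsin(p_z) ≈ 34.37°, λ = atan2(p_y, p_x) ≈ 19.88°.

≈ lat 34.4°, lon 19.9°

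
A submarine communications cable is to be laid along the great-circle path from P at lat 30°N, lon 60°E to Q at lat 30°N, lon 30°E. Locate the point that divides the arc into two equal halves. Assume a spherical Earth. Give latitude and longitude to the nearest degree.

≈ lat 31°N, lon 45°E

From cos δ = sin φ₁ sin φ₂ + cos φ₁ cos φ₂ cos Δλ, the central angle is δ ≈ 0.452 rad (25.9°).
Interpolate at f = 1/2 with slerp weights a = sin((1−f)δ)/sin δ ≈ 0.513, b = sin(fδ)/sin δ ≈ 0.513.
p = a·p₁ + b·p₂ ≈ (0.607, 0.607, 0.513); φ = arcsin(p_z) ≈ 30.87°, λ = atan2(p_y, p_x) ≈ 45.00°.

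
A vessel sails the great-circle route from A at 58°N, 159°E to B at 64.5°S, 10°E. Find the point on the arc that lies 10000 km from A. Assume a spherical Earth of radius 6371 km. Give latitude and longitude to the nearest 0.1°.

≈ 18.4°S, 101.3°E

Write both endpoints as unit vectors p₁, p₂ with components (cos φ cos λ, cos φ sin λ, sin φ).
The central angle between the endpoints is δ = arccos(p₁·p₂) ≈ 2.861 rad (163.9°). The total great-circle distance is δ·R ≈ 2.861 × 6371 ≈ 18230 km, so the target fraction is f = 10000/18230 ≈ 0.549.
Interpolate at f ≈ 0.549 with slerp weights a = sin((1−f)δ)/sin δ ≈ 3.476, b = sin(fδ)/sin δ ≈ 3.615.
p = a·p₁ + b·p₂ ≈ (-0.187, 0.930, -0.316); φ = arcsin(p_z) ≈ -18.41°, λ = atan2(p_y, p_x) ≈ 101.34°.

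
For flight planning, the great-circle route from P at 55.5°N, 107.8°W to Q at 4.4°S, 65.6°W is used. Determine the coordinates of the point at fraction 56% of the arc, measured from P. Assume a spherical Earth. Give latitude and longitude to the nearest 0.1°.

≈ 23.3°N, 78.6°W

The haversine formula gives a central angle δ ≈ 1.208 rad (69.2°) between the endpoints.
Interpolate at f = 0.56 with slerp weights a = sin((1−f)δ)/sin δ ≈ 0.542, b = sin(fδ)/sin δ ≈ 0.670.
p = a·p₁ + b·p₂ ≈ (0.182, -0.900, 0.395); φ = arcsin(p_z) ≈ 23.29°, λ = atan2(p_y, p_x) ≈ -78.58°.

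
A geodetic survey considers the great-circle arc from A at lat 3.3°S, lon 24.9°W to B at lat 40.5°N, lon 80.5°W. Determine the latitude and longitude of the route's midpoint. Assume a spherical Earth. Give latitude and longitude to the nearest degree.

≈ lat 21°N, lon 49°W

Write both endpoints as unit vectors p₁, p₂ with components (cos φ cos λ, cos φ sin λ, sin φ).
The central angle between the endpoints is δ = arccos(p₁·p₂) ≈ 1.169 rad (67.0°).
Interpolate at f = 1/2 with slerp weights a = sin((1−f)δ)/sin δ ≈ 0.599, b = sin(fδ)/sin δ ≈ 0.599.
p = a·p₁ + b·p₂ ≈ (0.618, -0.702, 0.355); φ = arcsin(p_z) ≈ 20.78°, λ = atan2(p_y, p_x) ≈ -48.62°.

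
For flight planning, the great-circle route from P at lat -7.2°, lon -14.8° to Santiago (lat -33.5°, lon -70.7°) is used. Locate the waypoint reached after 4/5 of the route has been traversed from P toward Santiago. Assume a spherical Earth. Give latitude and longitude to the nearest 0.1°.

Convert each endpoint to a unit vector on the sphere (x = cos φ cos λ, y = cos φ sin λ, z = sin φ).
The central angle between the endpoints is δ = arccos(p₁·p₂) ≈ 1.009 rad (57.8°).
Interpolate at f = 4/5 with slerp weights a = sin((1−f)δ)/sin δ ≈ 0.237, b = sin(fδ)/sin δ ≈ 0.854.
p = a·p₁ + b·p₂ ≈ (0.462, -0.732, -0.501); φ = arcsin(p_z) ≈ -30.05°, λ = atan2(p_y, p_x) ≈ -57.71°.

≈ lat -30.1°, lon -57.7°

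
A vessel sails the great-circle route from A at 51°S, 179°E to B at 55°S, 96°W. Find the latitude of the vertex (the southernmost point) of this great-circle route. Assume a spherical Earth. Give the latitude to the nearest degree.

The great circle lies in the plane with unit normal n̂ = (p₁ × p₂)/|p₁ × p₂|.
Here n̂_z ≈ +0.483; the vertex latitude is φ_max = arccos|n̂_z| ≈ 61.1°.
Check via Clairaut: cos φ_max = |cos φ₁| · sin C = cos(51.0°)·sin(129.8°) ≈ 0.483, again giving ≈ 61.1°.

≈ 61°S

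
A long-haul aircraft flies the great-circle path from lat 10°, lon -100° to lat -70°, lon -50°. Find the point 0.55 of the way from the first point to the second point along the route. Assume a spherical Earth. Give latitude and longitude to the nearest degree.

Convert each endpoint to a unit vector on the sphere (x = cos φ cos λ, y = cos φ sin λ, z = sin φ).
The central angle between the endpoints is δ = arccos(p₁·p₂) ≈ 1.517 rad (86.9°).
Interpolate at f = 0.55 with slerp weights a = sin((1−f)δ)/sin δ ≈ 0.632, b = sin(fδ)/sin δ ≈ 0.742.
p = a·p₁ + b·p₂ ≈ (0.055, -0.807, -0.588); φ = arcsin(p_z) ≈ -35.99°, λ = atan2(p_y, p_x) ≈ -86.10°.

≈ lat -36°, lon -86°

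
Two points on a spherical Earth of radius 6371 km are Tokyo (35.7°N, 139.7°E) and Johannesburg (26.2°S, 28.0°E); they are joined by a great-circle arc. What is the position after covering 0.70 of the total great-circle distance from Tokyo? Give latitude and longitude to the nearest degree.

≈ (6°S, 60°E)

The haversine formula gives a central angle δ ≈ 2.126 rad (121.8°) between the endpoints.
Interpolate at f = 0.70 with slerp weights a = sin((1−f)δ)/sin δ ≈ 0.701, b = sin(fδ)/sin δ ≈ 1.173.
p = a·p₁ + b·p₂ ≈ (0.495, 0.862, -0.109); φ = arcsin(p_z) ≈ -6.25°, λ = atan2(p_y, p_x) ≈ 60.13°.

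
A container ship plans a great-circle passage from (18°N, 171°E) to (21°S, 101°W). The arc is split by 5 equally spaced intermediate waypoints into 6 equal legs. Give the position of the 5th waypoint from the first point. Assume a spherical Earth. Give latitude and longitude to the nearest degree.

The haversine formula gives a central angle δ ≈ 1.651 rad (94.6°) between the endpoints.
Interpolate at f = 5/6 with slerp weights a = sin((1−f)δ)/sin δ ≈ 0.273, b = sin(fδ)/sin δ ≈ 0.984.
p = a·p₁ + b·p₂ ≈ (-0.431, -0.861, -0.268); φ = arcsin(p_z) ≈ -15.57°, λ = atan2(p_y, p_x) ≈ -116.60°.

≈ (16°S, 117°W)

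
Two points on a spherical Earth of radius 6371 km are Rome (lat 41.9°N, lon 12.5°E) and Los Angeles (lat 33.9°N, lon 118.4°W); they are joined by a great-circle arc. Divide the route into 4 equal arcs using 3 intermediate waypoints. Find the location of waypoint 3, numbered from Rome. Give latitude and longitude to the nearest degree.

Write both endpoints as unit vectors p₁, p₂ with components (cos φ cos λ, cos φ sin λ, sin φ).
The central angle between the endpoints is δ = arccos(p₁·p₂) ≈ 1.603 rad (91.8°).
Interpolate at f = 3/4 with slerp weights a = sin((1−f)δ)/sin δ ≈ 0.390, b = sin(fδ)/sin δ ≈ 0.933.
p = a·p₁ + b·p₂ ≈ (-0.085, -0.619, 0.781); φ = arcsin(p_z) ≈ 51.37°, λ = atan2(p_y, p_x) ≈ -97.81°.

≈ lat 51°N, lon 98°W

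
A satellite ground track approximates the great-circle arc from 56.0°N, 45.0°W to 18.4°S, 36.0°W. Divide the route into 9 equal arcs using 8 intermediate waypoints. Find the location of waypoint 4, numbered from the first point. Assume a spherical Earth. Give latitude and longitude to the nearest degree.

≈ 23°N, 40°W

Convert each endpoint to a unit vector on the sphere (x = cos φ cos λ, y = cos φ sin λ, z = sin φ).
The central angle between the endpoints is δ = arccos(p₁·p₂) ≈ 1.305 rad (74.8°).
Interpolate at f = 4/9 with slerp weights a = sin((1−f)δ)/sin δ ≈ 0.687, b = sin(fδ)/sin δ ≈ 0.568.
p = a·p₁ + b·p₂ ≈ (0.708, -0.589, 0.391); φ = arcsin(p_z) ≈ 22.99°, λ = atan2(p_y, p_x) ≈ -39.74°.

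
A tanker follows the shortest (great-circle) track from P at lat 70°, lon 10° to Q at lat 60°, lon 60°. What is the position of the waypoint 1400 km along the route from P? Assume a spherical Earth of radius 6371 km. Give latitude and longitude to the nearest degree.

Convert each endpoint to a unit vector on the sphere (x = cos φ cos λ, y = cos φ sin λ, z = sin φ).
The central angle between the endpoints is δ = arccos(p₁·p₂) ≈ 0.393 rad (22.5°). The total great-circle distance is δ·R ≈ 0.393 × 6371 ≈ 2505 km, so the target fraction is f = 1400/2505 ≈ 0.559.
Interpolate at f ≈ 0.559 with slerp weights a = sin((1−f)δ)/sin δ ≈ 0.450, b = sin(fδ)/sin δ ≈ 0.569.
p = a·p₁ + b·p₂ ≈ (0.294, 0.273, 0.916); φ = arcsin(p_z) ≈ 66.34°, λ = atan2(p_y, p_x) ≈ 42.90°.

≈ lat 66°, lon 43°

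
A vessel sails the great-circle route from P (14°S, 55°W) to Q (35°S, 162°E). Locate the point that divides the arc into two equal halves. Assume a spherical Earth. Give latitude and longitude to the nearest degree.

≈ (54°S, 112°W)

From cos δ = sin φ₁ sin φ₂ + cos φ₁ cos φ₂ cos Δλ, the central angle is δ ≈ 2.090 rad (119.7°).
Interpolate at f = 1/2 with slerp weights a = sin((1−f)δ)/sin δ ≈ 0.996, b = sin(fδ)/sin δ ≈ 0.996.
p = a·p₁ + b·p₂ ≈ (-0.222, -0.540, -0.812); φ = arcsin(p_z) ≈ -54.32°, λ = atan2(p_y, p_x) ≈ -112.33°.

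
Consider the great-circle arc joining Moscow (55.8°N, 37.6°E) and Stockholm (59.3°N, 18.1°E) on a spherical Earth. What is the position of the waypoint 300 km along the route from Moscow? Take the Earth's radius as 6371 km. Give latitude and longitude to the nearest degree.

Convert each endpoint to a unit vector on the sphere (x = cos φ cos λ, y = cos φ sin λ, z = sin φ).
The central angle between the endpoints is δ = arccos(p₁·p₂) ≈ 0.192 rad (11.0°). The total great-circle distance is δ·R ≈ 0.192 × 6371 ≈ 1222 km, so the target fraction is f = 300/1222 ≈ 0.246.
Interpolate at f ≈ 0.246 with slerp weights a = sin((1−f)δ)/sin δ ≈ 0.756, b = sin(fδ)/sin δ ≈ 0.247.
p = a·p₁ + b·p₂ ≈ (0.457, 0.299, 0.838); φ = arcsin(p_z) ≈ 56.93°, λ = atan2(p_y, p_x) ≈ 33.18°.

≈ 57°N, 33°E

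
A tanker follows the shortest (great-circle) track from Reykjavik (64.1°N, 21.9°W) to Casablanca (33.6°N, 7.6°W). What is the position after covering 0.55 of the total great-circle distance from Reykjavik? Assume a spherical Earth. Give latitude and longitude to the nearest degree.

≈ (48°N, 12°W)

Write both endpoints as unit vectors p₁, p₂ with components (cos φ cos λ, cos φ sin λ, sin φ).
The central angle between the endpoints is δ = arccos(p₁·p₂) ≈ 0.554 rad (31.7°).
Interpolate at f = 0.55 with slerp weights a = sin((1−f)δ)/sin δ ≈ 0.469, b = sin(fδ)/sin δ ≈ 0.570.
p = a·p₁ + b·p₂ ≈ (0.661, -0.139, 0.737); φ = arcsin(p_z) ≈ 47.52°, λ = atan2(p_y, p_x) ≈ -11.90°.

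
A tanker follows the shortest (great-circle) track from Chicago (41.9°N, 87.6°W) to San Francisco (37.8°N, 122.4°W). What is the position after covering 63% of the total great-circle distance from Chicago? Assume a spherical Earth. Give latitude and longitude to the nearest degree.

≈ 41°N, 110°W

Convert each endpoint to a unit vector on the sphere (x = cos φ cos λ, y = cos φ sin λ, z = sin φ).
The central angle between the endpoints is δ = arccos(p₁·p₂) ≈ 0.468 rad (26.8°).
Interpolate at f = 0.63 with slerp weights a = sin((1−f)δ)/sin δ ≈ 0.382, b = sin(fδ)/sin δ ≈ 0.644.
p = a·p₁ + b·p₂ ≈ (-0.261, -0.714, 0.650); φ = arcsin(p_z) ≈ 40.54°, λ = atan2(p_y, p_x) ≈ -110.07°.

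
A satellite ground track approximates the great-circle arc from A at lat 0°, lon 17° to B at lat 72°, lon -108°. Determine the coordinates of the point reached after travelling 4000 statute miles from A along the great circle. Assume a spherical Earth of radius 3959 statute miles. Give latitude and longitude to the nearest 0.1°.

≈ lat 54.9°, lon -5.3°

The haversine formula gives a central angle δ ≈ 1.749 rad (100.2°) between the endpoints. The total great-circle distance is δ·R ≈ 1.749 × 3959 ≈ 6924 mi, so the target fraction is f = 4000/6924 ≈ 0.578.
Interpolate at f ≈ 0.578 with slerp weights a = sin((1−f)δ)/sin δ ≈ 0.684, b = sin(fδ)/sin δ ≈ 0.861.
p = a·p₁ + b·p₂ ≈ (0.572, -0.053, 0.819); φ = arcsin(p_z) ≈ 54.94°, λ = atan2(p_y, p_x) ≈ -5.29°.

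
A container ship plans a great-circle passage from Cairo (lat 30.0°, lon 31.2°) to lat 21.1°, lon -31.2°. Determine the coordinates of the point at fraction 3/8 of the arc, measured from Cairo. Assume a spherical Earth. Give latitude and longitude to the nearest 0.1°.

Write both endpoints as unit vectors p₁, p₂ with components (cos φ cos λ, cos φ sin λ, sin φ).
The central angle between the endpoints is δ = arccos(p₁·p₂) ≈ 0.983 rad (56.3°).
Interpolate at f = 3/8 with slerp weights a = sin((1−f)δ)/sin δ ≈ 0.693, b = sin(fδ)/sin δ ≈ 0.433.
p = a·p₁ + b·p₂ ≈ (0.859, 0.101, 0.502); φ = arcsin(p_z) ≈ 30.15°, λ = atan2(p_y, p_x) ≈ 6.74°.

≈ lat 30.2°, lon 6.7°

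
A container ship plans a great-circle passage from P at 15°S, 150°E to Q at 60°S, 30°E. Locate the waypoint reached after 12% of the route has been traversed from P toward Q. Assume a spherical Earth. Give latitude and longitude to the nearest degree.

≈ 25°S, 145°E

The haversine formula gives a central angle δ ≈ 1.588 rad (91.0°) between the endpoints.
Interpolate at f = 0.12 with slerp weights a = sin((1−f)δ)/sin δ ≈ 0.985, b = sin(fδ)/sin δ ≈ 0.189.
p = a·p₁ + b·p₂ ≈ (-0.742, 0.523, -0.419); φ = arcsin(p_z) ≈ -24.77°, λ = atan2(p_y, p_x) ≈ 144.82°.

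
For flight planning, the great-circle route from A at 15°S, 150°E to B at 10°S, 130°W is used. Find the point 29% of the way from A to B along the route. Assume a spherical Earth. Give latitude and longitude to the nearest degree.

≈ 17°S, 173°E

Convert each endpoint to a unit vector on the sphere (x = cos φ cos λ, y = cos φ sin λ, z = sin φ).
The central angle between the endpoints is δ = arccos(p₁·p₂) ≈ 1.359 rad (77.9°).
Interpolate at f = 0.29 with slerp weights a = sin((1−f)δ)/sin δ ≈ 0.841, b = sin(fδ)/sin δ ≈ 0.393.
p = a·p₁ + b·p₂ ≈ (-0.952, 0.110, -0.286); φ = arcsin(p_z) ≈ -16.61°, λ = atan2(p_y, p_x) ≈ 173.42°.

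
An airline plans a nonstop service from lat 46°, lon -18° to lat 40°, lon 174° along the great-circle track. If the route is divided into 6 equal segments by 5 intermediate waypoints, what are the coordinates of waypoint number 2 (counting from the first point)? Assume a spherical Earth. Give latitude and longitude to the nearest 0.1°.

≈ lat 76.0°, lon -37.9°

The haversine formula gives a central angle δ ≈ 1.629 rad (93.3°) between the endpoints.
Interpolate at f = 2/6 with slerp weights a = sin((1−f)δ)/sin δ ≈ 0.886, b = sin(fδ)/sin δ ≈ 0.518.
p = a·p₁ + b·p₂ ≈ (0.191, -0.149, 0.970); φ = arcsin(p_z) ≈ 75.98°, λ = atan2(p_y, p_x) ≈ -37.89°.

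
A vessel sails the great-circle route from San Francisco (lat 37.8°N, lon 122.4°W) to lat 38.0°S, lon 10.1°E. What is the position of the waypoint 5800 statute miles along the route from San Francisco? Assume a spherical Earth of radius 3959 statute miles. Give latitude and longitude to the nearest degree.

≈ lat 8°S, lon 47°W

The haversine formula gives a central angle δ ≈ 2.495 rad (142.9°) between the endpoints. The total great-circle distance is δ·R ≈ 2.495 × 3959 ≈ 9877 mi, so the target fraction is f = 5800/9877 ≈ 0.587.
Interpolate at f ≈ 0.587 with slerp weights a = sin((1−f)δ)/sin δ ≈ 1.422, b = sin(fδ)/sin δ ≈ 1.650.
p = a·p₁ + b·p₂ ≈ (0.678, -0.721, -0.144); φ = arcsin(p_z) ≈ -8.29°, λ = atan2(p_y, p_x) ≈ -46.76°.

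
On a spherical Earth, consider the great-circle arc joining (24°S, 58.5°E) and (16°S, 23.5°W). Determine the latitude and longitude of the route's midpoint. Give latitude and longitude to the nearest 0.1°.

From cos δ = sin φ₁ sin φ₂ + cos φ₁ cos φ₂ cos Δλ, the central angle is δ ≈ 1.334 rad (76.4°).
Interpolate at f = 1/2 with slerp weights a = sin((1−f)δ)/sin δ ≈ 0.636, b = sin(fδ)/sin δ ≈ 0.636.
p = a·p₁ + b·p₂ ≈ (0.865, 0.252, -0.434); φ = arcsin(p_z) ≈ -25.74°, λ = atan2(p_y, p_x) ≈ 16.23°.

≈ (25.7°S, 16.2°E)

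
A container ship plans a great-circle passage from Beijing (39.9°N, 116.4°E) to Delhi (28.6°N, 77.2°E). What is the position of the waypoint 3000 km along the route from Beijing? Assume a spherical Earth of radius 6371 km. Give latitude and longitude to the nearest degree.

From cos δ = sin φ₁ sin φ₂ + cos φ₁ cos φ₂ cos Δλ, the central angle is δ ≈ 0.593 rad (34.0°). The total great-circle distance is δ·R ≈ 0.593 × 6371 ≈ 3781 km, so the target fraction is f = 3000/3781 ≈ 0.793.
Interpolate at f ≈ 0.793 with slerp weights a = sin((1−f)δ)/sin δ ≈ 0.219, b = sin(fδ)/sin δ ≈ 0.811.
p = a·p₁ + b·p₂ ≈ (0.083, 0.845, 0.529); φ = arcsin(p_z) ≈ 31.91°, λ = atan2(p_y, p_x) ≈ 84.37°.

≈ 32°N, 84°E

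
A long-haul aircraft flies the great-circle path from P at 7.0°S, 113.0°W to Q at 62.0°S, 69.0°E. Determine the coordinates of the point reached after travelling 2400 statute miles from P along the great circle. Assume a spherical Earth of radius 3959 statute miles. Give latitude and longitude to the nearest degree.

≈ 42°S, 114°W

Write both endpoints as unit vectors p₁, p₂ with components (cos φ cos λ, cos φ sin λ, sin φ).
The central angle between the endpoints is δ = arccos(p₁·p₂) ≈ 1.937 rad (111.0°). The total great-circle distance is δ·R ≈ 1.937 × 3959 ≈ 7669 mi, so the target fraction is f = 2400/7669 ≈ 0.313.
Interpolate at f ≈ 0.313 with slerp weights a = sin((1−f)δ)/sin δ ≈ 1.040, b = sin(fδ)/sin δ ≈ 0.610.
p = a·p₁ + b·p₂ ≈ (-0.301, -0.683, -0.666); φ = arcsin(p_z) ≈ -41.73°, λ = atan2(p_y, p_x) ≈ -113.77°.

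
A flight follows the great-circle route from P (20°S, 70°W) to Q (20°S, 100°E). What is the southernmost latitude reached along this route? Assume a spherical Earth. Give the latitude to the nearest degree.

The great circle lies in the plane with unit normal n̂ = (p₁ × p₂)/|p₁ × p₂|.
Here n̂_z ≈ +0.233; the vertex latitude is φ_max = arccos|n̂_z| ≈ 76.5°.
Check via Clairaut: cos φ_max = |cos φ₁| · sin C = cos(20.0°)·sin(165.7°) ≈ 0.233, again giving ≈ 76.5°.

≈ 77°S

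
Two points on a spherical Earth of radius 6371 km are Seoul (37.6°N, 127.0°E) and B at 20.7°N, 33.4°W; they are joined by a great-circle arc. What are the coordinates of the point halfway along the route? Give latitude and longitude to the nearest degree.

≈ 71°N, 21°E

Write both endpoints as unit vectors p₁, p₂ with components (cos φ cos λ, cos φ sin λ, sin φ).
The central angle between the endpoints is δ = arccos(p₁·p₂) ≈ 2.074 rad (118.9°).
Interpolate at f = 1/2 with slerp weights a = sin((1−f)δ)/sin δ ≈ 0.983, b = sin(fδ)/sin δ ≈ 0.983.
p = a·p₁ + b·p₂ ≈ (0.299, 0.116, 0.947); φ = arcsin(p_z) ≈ 71.30°, λ = atan2(p_y, p_x) ≈ 21.17°.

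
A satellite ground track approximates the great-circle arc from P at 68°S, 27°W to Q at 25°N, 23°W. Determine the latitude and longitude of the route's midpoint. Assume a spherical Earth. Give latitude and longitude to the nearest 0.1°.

≈ 21.5°S, 24.2°W

Convert each endpoint to a unit vector on the sphere (x = cos φ cos λ, y = cos φ sin λ, z = sin φ).
The central angle between the endpoints is δ = arccos(p₁·p₂) ≈ 1.624 rad (93.0°).
Interpolate at f = 1/2 with slerp weights a = sin((1−f)δ)/sin δ ≈ 0.727, b = sin(fδ)/sin δ ≈ 0.727.
p = a·p₁ + b·p₂ ≈ (0.849, -0.381, -0.367); φ = arcsin(p_z) ≈ -21.51°, λ = atan2(p_y, p_x) ≈ -24.17°.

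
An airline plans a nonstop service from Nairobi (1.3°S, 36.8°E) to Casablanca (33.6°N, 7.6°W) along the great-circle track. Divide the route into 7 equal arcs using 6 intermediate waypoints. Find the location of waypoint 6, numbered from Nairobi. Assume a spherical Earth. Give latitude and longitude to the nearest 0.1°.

≈ 29.4°N, 0.1°E

Write both endpoints as unit vectors p₁, p₂ with components (cos φ cos λ, cos φ sin λ, sin φ).
The central angle between the endpoints is δ = arccos(p₁·p₂) ≈ 0.949 rad (54.4°).
Interpolate at f = 6/7 with slerp weights a = sin((1−f)δ)/sin δ ≈ 0.166, b = sin(fδ)/sin δ ≈ 0.894.
p = a·p₁ + b·p₂ ≈ (0.871, 0.001, 0.491); φ = arcsin(p_z) ≈ 29.40°, λ = atan2(p_y, p_x) ≈ 0.07°.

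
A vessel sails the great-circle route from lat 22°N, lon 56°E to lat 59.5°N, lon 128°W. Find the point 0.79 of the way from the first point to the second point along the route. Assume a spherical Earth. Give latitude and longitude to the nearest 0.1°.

≈ lat 80.0°N, lon 135.7°W

From cos δ = sin φ₁ sin φ₂ + cos φ₁ cos φ₂ cos Δλ, the central angle is δ ≈ 1.718 rad (98.4°).
Interpolate at f = 0.79 with slerp weights a = sin((1−f)δ)/sin δ ≈ 0.357, b = sin(fδ)/sin δ ≈ 0.988.
p = a·p₁ + b·p₂ ≈ (-0.124, -0.121, 0.985); φ = arcsin(p_z) ≈ 80.04°, λ = atan2(p_y, p_x) ≈ -135.67°.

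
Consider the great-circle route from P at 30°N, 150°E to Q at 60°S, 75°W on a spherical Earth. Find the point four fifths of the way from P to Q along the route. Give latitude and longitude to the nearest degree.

Write both endpoints as unit vectors p₁, p₂ with components (cos φ cos λ, cos φ sin λ, sin φ).
The central angle between the endpoints is δ = arccos(p₁·p₂) ≈ 2.403 rad (137.7°).
Interpolate at f = 4/5 with slerp weights a = sin((1−f)δ)/sin δ ≈ 0.686, b = sin(fδ)/sin δ ≈ 1.394.
p = a·p₁ + b·p₂ ≈ (-0.334, -0.376, -0.864); φ = arcsin(p_z) ≈ -59.79°, λ = atan2(p_y, p_x) ≈ -131.64°.

≈ 60°S, 132°W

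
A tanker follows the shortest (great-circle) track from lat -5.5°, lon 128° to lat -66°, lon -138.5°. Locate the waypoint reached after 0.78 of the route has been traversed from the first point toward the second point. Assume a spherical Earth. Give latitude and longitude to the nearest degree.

The haversine formula gives a central angle δ ≈ 1.508 rad (86.4°) between the endpoints.
Interpolate at f = 0.78 with slerp weights a = sin((1−f)δ)/sin δ ≈ 0.326, b = sin(fδ)/sin δ ≈ 0.925.
p = a·p₁ + b·p₂ ≈ (-0.482, 0.007, -0.876); φ = arcsin(p_z) ≈ -61.20°, λ = atan2(p_y, p_x) ≈ 179.21°.

≈ lat -61°, lon 179°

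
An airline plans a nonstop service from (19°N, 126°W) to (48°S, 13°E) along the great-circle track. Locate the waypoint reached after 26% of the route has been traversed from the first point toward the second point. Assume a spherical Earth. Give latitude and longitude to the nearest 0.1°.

≈ (9.1°S, 104.3°W)

From cos δ = sin φ₁ sin φ₂ + cos φ₁ cos φ₂ cos Δλ, the central angle is δ ≈ 2.374 rad (136.0°).
Interpolate at f = 0.26 with slerp weights a = sin((1−f)δ)/sin δ ≈ 1.415, b = sin(fδ)/sin δ ≈ 0.833.
p = a·p₁ + b·p₂ ≈ (-0.243, -0.957, -0.159); φ = arcsin(p_z) ≈ -9.12°, λ = atan2(p_y, p_x) ≈ -104.26°.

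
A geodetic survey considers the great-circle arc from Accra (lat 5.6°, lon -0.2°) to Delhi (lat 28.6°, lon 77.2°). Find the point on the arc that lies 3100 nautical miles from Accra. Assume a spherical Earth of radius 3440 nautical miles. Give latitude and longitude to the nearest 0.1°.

≈ lat 25.4°, lon 49.7°

Convert each endpoint to a unit vector on the sphere (x = cos φ cos λ, y = cos φ sin λ, z = sin φ).
The central angle between the endpoints is δ = arccos(p₁·p₂) ≈ 1.331 rad (76.3°). The total great-circle distance is δ·R ≈ 1.331 × 3440 ≈ 4579 nmi, so the target fraction is f = 3100/4579 ≈ 0.677.
Interpolate at f ≈ 0.677 with slerp weights a = sin((1−f)δ)/sin δ ≈ 0.429, b = sin(fδ)/sin δ ≈ 0.807.
p = a·p₁ + b·p₂ ≈ (0.584, 0.690, 0.428); φ = arcsin(p_z) ≈ 25.36°, λ = atan2(p_y, p_x) ≈ 49.73°.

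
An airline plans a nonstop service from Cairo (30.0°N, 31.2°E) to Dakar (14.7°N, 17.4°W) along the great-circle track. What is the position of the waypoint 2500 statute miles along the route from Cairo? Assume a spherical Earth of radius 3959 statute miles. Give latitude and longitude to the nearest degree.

≈ 19°N, 7°W

Write both endpoints as unit vectors p₁, p₂ with components (cos φ cos λ, cos φ sin λ, sin φ).
The central angle between the endpoints is δ = arccos(p₁·p₂) ≈ 0.822 rad (47.1°). The total great-circle distance is δ·R ≈ 0.822 × 3959 ≈ 3254 mi, so the target fraction is f = 2500/3254 ≈ 0.768.
Interpolate at f ≈ 0.768 with slerp weights a = sin((1−f)δ)/sin δ ≈ 0.258, b = sin(fδ)/sin δ ≈ 0.806.
p = a·p₁ + b·p₂ ≈ (0.935, -0.117, 0.334); φ = arcsin(p_z) ≈ 19.50°, λ = atan2(p_y, p_x) ≈ -7.14°.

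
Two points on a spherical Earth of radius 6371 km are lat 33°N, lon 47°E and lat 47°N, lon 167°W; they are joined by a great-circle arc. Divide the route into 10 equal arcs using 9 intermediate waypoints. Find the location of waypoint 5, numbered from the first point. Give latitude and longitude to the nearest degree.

Convert each endpoint to a unit vector on the sphere (x = cos φ cos λ, y = cos φ sin λ, z = sin φ).
The central angle between the endpoints is δ = arccos(p₁·p₂) ≈ 1.647 rad (94.4°).
Interpolate at f = 5/10 with slerp weights a = sin((1−f)δ)/sin δ ≈ 0.736, b = sin(fδ)/sin δ ≈ 0.736.
p = a·p₁ + b·p₂ ≈ (-0.068, 0.338, 0.939); φ = arcsin(p_z) ≈ 69.81°, λ = atan2(p_y, p_x) ≈ 101.38°.

≈ lat 70°N, lon 101°E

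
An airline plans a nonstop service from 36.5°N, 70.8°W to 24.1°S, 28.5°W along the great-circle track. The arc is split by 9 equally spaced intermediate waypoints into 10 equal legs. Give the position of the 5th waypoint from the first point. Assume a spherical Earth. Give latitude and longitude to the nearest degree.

From cos δ = sin φ₁ sin φ₂ + cos φ₁ cos φ₂ cos Δλ, the central angle is δ ≈ 1.266 rad (72.6°).
Interpolate at f = 5/10 with slerp weights a = sin((1−f)δ)/sin δ ≈ 0.620, b = sin(fδ)/sin δ ≈ 0.620.
p = a·p₁ + b·p₂ ≈ (0.662, -0.741, 0.116); φ = arcsin(p_z) ≈ 6.64°, λ = atan2(p_y, p_x) ≈ -48.24°.

≈ 7°N, 48°W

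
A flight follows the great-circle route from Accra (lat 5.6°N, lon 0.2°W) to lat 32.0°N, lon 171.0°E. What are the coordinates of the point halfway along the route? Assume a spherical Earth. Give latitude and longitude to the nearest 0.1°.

From cos δ = sin φ₁ sin φ₂ + cos φ₁ cos φ₂ cos Δλ, the central angle is δ ≈ 2.469 rad (141.5°).
Interpolate at f = 1/2 with slerp weights a = sin((1−f)δ)/sin δ ≈ 1.516, b = sin(fδ)/sin δ ≈ 1.516.
p = a·p₁ + b·p₂ ≈ (0.239, 0.196, 0.951); φ = arcsin(p_z) ≈ 72.01°, λ = atan2(p_y, p_x) ≈ 39.34°.

≈ lat 72.0°N, lon 39.3°E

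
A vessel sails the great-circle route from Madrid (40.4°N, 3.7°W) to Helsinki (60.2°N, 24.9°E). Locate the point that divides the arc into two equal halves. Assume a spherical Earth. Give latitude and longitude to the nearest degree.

The haversine formula gives a central angle δ ≈ 0.463 rad (26.5°) between the endpoints.
Interpolate at f = 1/2 with slerp weights a = sin((1−f)δ)/sin δ ≈ 0.514, b = sin(fδ)/sin δ ≈ 0.514.
p = a·p₁ + b·p₂ ≈ (0.622, 0.082, 0.779); φ = arcsin(p_z) ≈ 51.14°, λ = atan2(p_y, p_x) ≈ 7.53°.

≈ 51°N, 8°E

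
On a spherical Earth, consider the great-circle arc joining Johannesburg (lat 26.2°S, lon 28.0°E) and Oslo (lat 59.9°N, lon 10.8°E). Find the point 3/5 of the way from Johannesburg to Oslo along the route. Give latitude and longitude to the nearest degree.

≈ lat 26°N, lon 21°E

Write both endpoints as unit vectors p₁, p₂ with components (cos φ cos λ, cos φ sin λ, sin φ).
The central angle between the endpoints is δ = arccos(p₁·p₂) ≈ 1.523 rad (87.3°).
Interpolate at f = 3/5 with slerp weights a = sin((1−f)δ)/sin δ ≈ 0.573, b = sin(fδ)/sin δ ≈ 0.793.
p = a·p₁ + b·p₂ ≈ (0.844, 0.316, 0.433); φ = arcsin(p_z) ≈ 25.65°, λ = atan2(p_y, p_x) ≈ 20.51°.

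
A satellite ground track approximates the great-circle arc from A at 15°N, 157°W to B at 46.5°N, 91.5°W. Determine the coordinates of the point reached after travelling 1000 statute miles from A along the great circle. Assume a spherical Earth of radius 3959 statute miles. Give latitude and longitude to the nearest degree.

≈ 25°N, 146°W

The haversine formula gives a central angle δ ≈ 1.089 rad (62.4°) between the endpoints. The total great-circle distance is δ·R ≈ 1.089 × 3959 ≈ 4311 mi, so the target fraction is f = 1000/4311 ≈ 0.232.
Interpolate at f ≈ 0.232 with slerp weights a = sin((1−f)δ)/sin δ ≈ 0.838, b = sin(fδ)/sin δ ≈ 0.282.
p = a·p₁ + b·p₂ ≈ (-0.750, -0.510, 0.421); φ = arcsin(p_z) ≈ 24.92°, λ = atan2(p_y, p_x) ≈ -145.77°.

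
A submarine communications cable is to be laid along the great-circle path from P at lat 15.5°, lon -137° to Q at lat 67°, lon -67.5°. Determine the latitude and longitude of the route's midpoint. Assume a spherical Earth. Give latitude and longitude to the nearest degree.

≈ lat 46°, lon -119°

Write both endpoints as unit vectors p₁, p₂ with components (cos φ cos λ, cos φ sin λ, sin φ).
The central angle between the endpoints is δ = arccos(p₁·p₂) ≈ 1.183 rad (67.8°).
Interpolate at f = 1/2 with slerp weights a = sin((1−f)δ)/sin δ ≈ 0.602, b = sin(fδ)/sin δ ≈ 0.602.
p = a·p₁ + b·p₂ ≈ (-0.334, -0.613, 0.715); φ = arcsin(p_z) ≈ 45.68°, λ = atan2(p_y, p_x) ≈ -118.60°.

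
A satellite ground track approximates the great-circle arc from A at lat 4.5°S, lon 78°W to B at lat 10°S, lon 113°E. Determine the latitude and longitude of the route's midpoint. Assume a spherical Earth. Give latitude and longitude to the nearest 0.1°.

The haversine formula gives a central angle δ ≈ 2.824 rad (161.8°) between the endpoints.
Interpolate at f = 1/2 with slerp weights a = sin((1−f)δ)/sin δ ≈ 3.166, b = sin(fδ)/sin δ ≈ 3.166.
p = a·p₁ + b·p₂ ≈ (-0.562, -0.217, -0.798); φ = arcsin(p_z) ≈ -52.95°, λ = atan2(p_y, p_x) ≈ -158.87°.

≈ lat 52.9°S, lon 158.9°W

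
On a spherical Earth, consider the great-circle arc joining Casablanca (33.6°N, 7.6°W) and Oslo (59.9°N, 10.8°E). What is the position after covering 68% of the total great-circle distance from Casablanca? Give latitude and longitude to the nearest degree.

≈ 52°N, 3°E

Convert each endpoint to a unit vector on the sphere (x = cos φ cos λ, y = cos φ sin λ, z = sin φ).
The central angle between the endpoints is δ = arccos(p₁·p₂) ≈ 0.505 rad (28.9°).
Interpolate at f = 0.68 with slerp weights a = sin((1−f)δ)/sin δ ≈ 0.333, b = sin(fδ)/sin δ ≈ 0.696.
p = a·p₁ + b·p₂ ≈ (0.617, 0.029, 0.786); φ = arcsin(p_z) ≈ 51.82°, λ = atan2(p_y, p_x) ≈ 2.67°.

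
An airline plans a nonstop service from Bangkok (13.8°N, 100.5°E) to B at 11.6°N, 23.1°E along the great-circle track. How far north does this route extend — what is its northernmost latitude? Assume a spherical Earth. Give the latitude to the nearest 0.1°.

The great circle lies in the plane with unit normal n̂ = (p₁ × p₂)/|p₁ × p₂|.
Here n̂_z ≈ -0.960; the vertex latitude is φ_max = arccos|n̂_z| ≈ 16.2°.

≈ 16.2°N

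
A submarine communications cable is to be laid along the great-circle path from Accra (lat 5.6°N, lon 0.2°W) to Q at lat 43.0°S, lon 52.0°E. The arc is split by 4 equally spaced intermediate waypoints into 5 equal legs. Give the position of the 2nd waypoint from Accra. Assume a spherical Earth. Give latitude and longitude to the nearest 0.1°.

≈ lat 15.5°S, lon 17.0°E

Write both endpoints as unit vectors p₁, p₂ with components (cos φ cos λ, cos φ sin λ, sin φ).
The central angle between the endpoints is δ = arccos(p₁·p₂) ≈ 1.181 rad (67.7°).
Interpolate at f = 2/5 with slerp weights a = sin((1−f)δ)/sin δ ≈ 0.704, b = sin(fδ)/sin δ ≈ 0.492.
p = a·p₁ + b·p₂ ≈ (0.922, 0.281, -0.267); φ = arcsin(p_z) ≈ -15.48°, λ = atan2(p_y, p_x) ≈ 16.96°.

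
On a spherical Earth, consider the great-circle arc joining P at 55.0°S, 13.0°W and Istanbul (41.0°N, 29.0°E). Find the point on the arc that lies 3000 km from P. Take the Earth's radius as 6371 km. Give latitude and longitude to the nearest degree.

≈ 30°S, 3°E

Convert each endpoint to a unit vector on the sphere (x = cos φ cos λ, y = cos φ sin λ, z = sin φ).
The central angle between the endpoints is δ = arccos(p₁·p₂) ≈ 1.788 rad (102.5°). The total great-circle distance is δ·R ≈ 1.788 × 6371 ≈ 11393 km, so the target fraction is f = 3000/11393 ≈ 0.263.
Interpolate at f ≈ 0.263 with slerp weights a = sin((1−f)δ)/sin δ ≈ 0.991, b = sin(fδ)/sin δ ≈ 0.465.
p = a·p₁ + b·p₂ ≈ (0.861, 0.042, -0.507); φ = arcsin(p_z) ≈ -30.48°, λ = atan2(p_y, p_x) ≈ 2.80°.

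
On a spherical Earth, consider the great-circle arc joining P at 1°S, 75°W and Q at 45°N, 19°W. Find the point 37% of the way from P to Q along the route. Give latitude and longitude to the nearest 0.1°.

≈ 18.1°N, 58.6°W

Write both endpoints as unit vectors p₁, p₂ with components (cos φ cos λ, cos φ sin λ, sin φ).
The central angle between the endpoints is δ = arccos(p₁·p₂) ≈ 1.178 rad (67.5°).
Interpolate at f = 0.37 with slerp weights a = sin((1−f)δ)/sin δ ≈ 0.732, b = sin(fδ)/sin δ ≈ 0.457.
p = a·p₁ + b·p₂ ≈ (0.495, -0.812, 0.310); φ = arcsin(p_z) ≈ 18.08°, λ = atan2(p_y, p_x) ≈ -58.63°.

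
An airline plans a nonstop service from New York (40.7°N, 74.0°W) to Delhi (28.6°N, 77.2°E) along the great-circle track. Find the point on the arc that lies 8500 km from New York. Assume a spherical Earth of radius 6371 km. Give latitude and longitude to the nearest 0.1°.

Convert each endpoint to a unit vector on the sphere (x = cos φ cos λ, y = cos φ sin λ, z = sin φ).
The central angle between the endpoints is δ = arccos(p₁·p₂) ≈ 1.845 rad (105.7°). The total great-circle distance is δ·R ≈ 1.845 × 6371 ≈ 11757 km, so the target fraction is f = 8500/11757 ≈ 0.723.
Interpolate at f ≈ 0.723 with slerp weights a = sin((1−f)δ)/sin δ ≈ 0.508, b = sin(fδ)/sin δ ≈ 1.010.
p = a·p₁ + b·p₂ ≈ (0.303, 0.494, 0.815); φ = arcsin(p_z) ≈ 54.58°, λ = atan2(p_y, p_x) ≈ 58.52°.

≈ 54.6°N, 58.5°E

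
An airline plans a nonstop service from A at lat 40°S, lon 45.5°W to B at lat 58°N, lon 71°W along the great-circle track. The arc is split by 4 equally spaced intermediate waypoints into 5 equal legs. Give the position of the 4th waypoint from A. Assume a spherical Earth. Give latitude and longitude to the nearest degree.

Write both endpoints as unit vectors p₁, p₂ with components (cos φ cos λ, cos φ sin λ, sin φ).
The central angle between the endpoints is δ = arccos(p₁·p₂) ≈ 1.750 rad (100.3°).
Interpolate at f = 4/5 with slerp weights a = sin((1−f)δ)/sin δ ≈ 0.349, b = sin(fδ)/sin δ ≈ 1.002.
p = a·p₁ + b·p₂ ≈ (0.360, -0.692, 0.625); φ = arcsin(p_z) ≈ 38.71°, λ = atan2(p_y, p_x) ≈ -62.53°.

≈ lat 39°N, lon 63°W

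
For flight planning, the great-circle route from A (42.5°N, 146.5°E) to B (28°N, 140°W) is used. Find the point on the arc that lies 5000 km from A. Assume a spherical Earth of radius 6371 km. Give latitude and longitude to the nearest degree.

Convert each endpoint to a unit vector on the sphere (x = cos φ cos λ, y = cos φ sin λ, z = sin φ).
The central angle between the endpoints is δ = arccos(p₁·p₂) ≈ 1.045 rad (59.9°). The total great-circle distance is δ·R ≈ 1.045 × 6371 ≈ 6657 km, so the target fraction is f = 5000/6657 ≈ 0.751.
Interpolate at f ≈ 0.751 with slerp weights a = sin((1−f)δ)/sin δ ≈ 0.297, b = sin(fδ)/sin δ ≈ 0.817.
p = a·p₁ + b·p₂ ≈ (-0.735, -0.343, 0.584); φ = arcsin(p_z) ≈ 35.76°, λ = atan2(p_y, p_x) ≈ -155.01°.

≈ (36°N, 155°W)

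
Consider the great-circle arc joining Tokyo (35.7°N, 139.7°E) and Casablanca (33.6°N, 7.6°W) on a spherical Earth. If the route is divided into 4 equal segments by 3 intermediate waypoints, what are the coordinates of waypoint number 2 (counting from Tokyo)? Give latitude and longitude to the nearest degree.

Convert each endpoint to a unit vector on the sphere (x = cos φ cos λ, y = cos φ sin λ, z = sin φ).
The central angle between the endpoints is δ = arccos(p₁·p₂) ≈ 1.820 rad (104.3°).
Interpolate at f = 2/4 with slerp weights a = sin((1−f)δ)/sin δ ≈ 0.814, b = sin(fδ)/sin δ ≈ 0.814.
p = a·p₁ + b·p₂ ≈ (0.168, 0.338, 0.926); φ = arcsin(p_z) ≈ 67.82°, λ = atan2(p_y, p_x) ≈ 63.58°.

≈ 68°N, 64°E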